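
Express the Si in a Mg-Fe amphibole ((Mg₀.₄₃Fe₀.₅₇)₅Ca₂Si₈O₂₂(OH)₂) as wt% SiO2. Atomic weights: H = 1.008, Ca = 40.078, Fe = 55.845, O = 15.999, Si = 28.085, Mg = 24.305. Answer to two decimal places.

53.27 wt%

Formula mass = 902.242 g/mol.
8 Si → 8.0000 mol SiO2 per formula unit; M(SiO2) = 60.083, so SiO2 mass = 480.664 g.
480.664/902.242 × 100 = 53.27 wt%.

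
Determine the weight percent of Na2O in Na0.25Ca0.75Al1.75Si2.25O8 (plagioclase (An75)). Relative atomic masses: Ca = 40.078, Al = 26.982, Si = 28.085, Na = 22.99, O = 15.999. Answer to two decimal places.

Molar mass of Na0.25Ca0.75Al1.75Si2.25O8 = 0.25*22.99 + 0.75*40.078 + 1.75*26.982 + 2.25*28.085 + 8*15.999 = 274.208 g/mol.
Each formula unit contains 0.25 Na, equivalent to 0.25/2 = 0.1250 mol Na2O.
M(Na2O) = 2×22.99 + 1×15.999 = 61.979 g/mol.
Mass of Na2O per formula unit = 0.1250 × 61.979 = 7.747 g.
Na2O wt% = 7.747 / 274.208 × 100 = 2.83%.

2.83 wt%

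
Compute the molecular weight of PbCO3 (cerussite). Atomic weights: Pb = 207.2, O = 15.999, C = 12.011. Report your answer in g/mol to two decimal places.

267.21 g/mol

The formula mass is the sum 1·207.2 + 1·12.011 + 3·15.999.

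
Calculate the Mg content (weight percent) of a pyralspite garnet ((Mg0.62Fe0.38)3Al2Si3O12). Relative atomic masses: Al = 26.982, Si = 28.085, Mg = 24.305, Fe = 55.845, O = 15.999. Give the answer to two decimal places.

M((Mg0.62Fe0.38)3Al2Si3O12) = 439.078 g/mol.
Mg contributes 1.86 × 24.305 = 45.207 g per mole.
45.207/439.078 = 0.1030 → 10.30%.

10.30 weight percent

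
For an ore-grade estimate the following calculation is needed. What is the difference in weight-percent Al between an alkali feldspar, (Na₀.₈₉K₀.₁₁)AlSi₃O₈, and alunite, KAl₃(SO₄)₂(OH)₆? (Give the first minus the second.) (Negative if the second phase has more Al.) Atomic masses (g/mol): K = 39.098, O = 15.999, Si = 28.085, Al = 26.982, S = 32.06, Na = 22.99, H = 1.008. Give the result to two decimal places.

-9.32 percentage points

Al in (Na₀.₈₉K₀.₁₁)AlSi₃O₈: molar mass 263.991 g/mol; 1×26.982 = 26.982 g → 10.22 wt%.
Al in KAl₃(SO₄)₂(OH)₆: molar mass 414.198 g/mol; 3×26.982 = 80.946 g → 19.54 wt%.
Difference = 10.22 − 19.54 = -9.32 percentage points.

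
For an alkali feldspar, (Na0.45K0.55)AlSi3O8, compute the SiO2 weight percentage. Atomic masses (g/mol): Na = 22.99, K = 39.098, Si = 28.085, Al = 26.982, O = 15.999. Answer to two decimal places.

66.49 wt%

M((Na0.45K0.55)AlSi3O8) = 271.078 g/mol; M(SiO2) = 60.083 g/mol.
Moles SiO2 per formula unit = 3 Si ÷ 1 = 3.0000.
SiO2 fraction = (3.0000 × 60.083) / 271.078 = 180.249/271.078 = 0.6649.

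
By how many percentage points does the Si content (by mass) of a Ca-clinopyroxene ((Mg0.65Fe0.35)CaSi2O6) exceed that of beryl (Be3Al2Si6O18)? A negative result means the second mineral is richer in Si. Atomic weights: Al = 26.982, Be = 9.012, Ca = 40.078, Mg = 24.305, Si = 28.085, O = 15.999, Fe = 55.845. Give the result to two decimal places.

M((Mg0.65Fe0.35)CaSi2O6) = 227.586 g/mol, so wt% Si = 56.170/227.586 × 100 = 24.68%.
M(Be3Al2Si6O18) = 537.492 g/mol, so wt% Si = 168.510/537.492 × 100 = 31.35%.
24.68 − 31.35 = -6.67 pp.

-6.67 percentage points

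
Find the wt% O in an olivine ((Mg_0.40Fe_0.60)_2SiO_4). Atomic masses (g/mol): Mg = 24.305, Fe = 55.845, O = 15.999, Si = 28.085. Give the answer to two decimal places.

Molar mass of (Mg_0.40Fe_0.60)_2SiO_4: 0.80×24.305 + 1.20×55.845 + 1×28.085 + 4×15.999 = 178.539 g/mol.
Mass of O per formula unit: 4 × 15.999 = 63.996 g.
Weight fraction O = 63.996 / 178.539 = 0.3584.

35.84 weight percent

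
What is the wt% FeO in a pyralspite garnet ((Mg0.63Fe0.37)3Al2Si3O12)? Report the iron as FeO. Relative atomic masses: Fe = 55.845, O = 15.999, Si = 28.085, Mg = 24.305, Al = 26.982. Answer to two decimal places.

Formula mass = 438.131 g/mol.
1.11 Fe → 1.1100 mol FeO per formula unit; M(FeO) = 71.844, so FeO mass = 79.747 g.
79.747/438.131 × 100 = 18.20 wt%.

18.20 wt%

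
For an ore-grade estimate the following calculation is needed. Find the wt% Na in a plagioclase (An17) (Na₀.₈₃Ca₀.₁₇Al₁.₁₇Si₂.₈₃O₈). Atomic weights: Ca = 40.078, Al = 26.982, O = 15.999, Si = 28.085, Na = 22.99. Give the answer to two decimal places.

M(Na₀.₈₃Ca₀.₁₇Al₁.₁₇Si₂.₈₃O₈) = 264.936 g/mol.
Na contributes 0.83 × 22.99 = 19.082 g per mole.
19.082/264.936 = 0.0720 → 7.20%.

7.20 weight percent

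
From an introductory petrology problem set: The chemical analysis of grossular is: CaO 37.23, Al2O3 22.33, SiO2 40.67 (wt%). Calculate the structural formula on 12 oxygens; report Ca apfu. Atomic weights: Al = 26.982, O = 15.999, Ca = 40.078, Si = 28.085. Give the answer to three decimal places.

2.979 Ca apfu

37.23 wt% CaO ÷ 56.077 g/mol = 0.66391 mol, giving 0.66391 Ca and 0.66391 O.
22.33 wt% Al2O3 ÷ 101.961 g/mol = 0.21901 mol, giving 0.43802 Al and 0.65703 O.
40.67 wt% SiO2 ÷ 60.083 g/mol = 0.67690 mol, giving 0.67690 Si and 1.35380 O.
Oxygen sums to 2.67474; scaling by 12/2.67474 = 4.48642 puts the formula on 12 O.
Ca: 0.66391 × 4.48642 = 2.979 atoms per formula unit.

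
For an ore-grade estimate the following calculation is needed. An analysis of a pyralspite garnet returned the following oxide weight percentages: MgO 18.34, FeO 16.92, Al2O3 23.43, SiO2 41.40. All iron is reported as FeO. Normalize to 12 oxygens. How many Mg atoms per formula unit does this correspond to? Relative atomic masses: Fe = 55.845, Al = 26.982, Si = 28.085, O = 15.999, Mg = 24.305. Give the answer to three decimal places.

1.980 Mg apfu

MgO: 18.34/40.304 = 0.45504 mol → 0.45504 mol Mg, 0.45504 mol O.
FeO: 16.92/71.844 = 0.23551 mol → 0.23551 mol Fe, 0.23551 mol O.
Al2O3: 23.43/101.961 = 0.22979 mol → 0.45958 mol Al, 0.68937 mol O.
SiO2: 41.40/60.083 = 0.68905 mol → 0.68905 mol Si, 1.37810 mol O.
Total oxygen = 2.75802 mol. Normalization factor = 12/2.75802 = 4.35095.
Mg per 12 O = 0.45504 × 4.35095 = 1.980.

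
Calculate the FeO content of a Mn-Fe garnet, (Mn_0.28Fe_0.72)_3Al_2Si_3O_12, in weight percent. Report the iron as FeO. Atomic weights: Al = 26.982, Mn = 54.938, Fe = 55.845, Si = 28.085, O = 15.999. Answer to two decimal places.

31.23 wt%

Formula mass = 496.980 g/mol.
2.16 Fe → 2.1600 mol FeO per formula unit; M(FeO) = 71.844, so FeO mass = 155.183 g.
155.183/496.980 × 100 = 31.23 wt%.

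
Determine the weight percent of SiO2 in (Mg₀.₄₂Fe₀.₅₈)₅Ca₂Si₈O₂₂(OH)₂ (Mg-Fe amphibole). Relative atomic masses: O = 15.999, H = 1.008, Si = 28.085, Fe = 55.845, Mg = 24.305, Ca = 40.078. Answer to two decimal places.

M((Mg₀.₄₂Fe₀.₅₈)₅Ca₂Si₈O₂₂(OH)₂) = 903.819 g/mol; M(SiO2) = 60.083 g/mol.
Moles SiO2 per formula unit = 8 Si ÷ 1 = 8.0000.
SiO2 fraction = (8.0000 × 60.083) / 903.819 = 480.664/903.819 = 0.5318.

53.18 wt%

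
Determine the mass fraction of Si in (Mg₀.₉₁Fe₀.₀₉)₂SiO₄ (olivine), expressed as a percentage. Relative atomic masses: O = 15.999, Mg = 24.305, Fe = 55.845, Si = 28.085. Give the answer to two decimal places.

19.19 weight percent

Formula mass = 1.82*24.305 + 0.18*55.845 + 1*28.085 + 4*15.999 = 146.368 g/mol, of which 28.085 g is Si.
So Si makes up 28.085/146.368 = 0.1919 of the mass, i.e. 19.19%.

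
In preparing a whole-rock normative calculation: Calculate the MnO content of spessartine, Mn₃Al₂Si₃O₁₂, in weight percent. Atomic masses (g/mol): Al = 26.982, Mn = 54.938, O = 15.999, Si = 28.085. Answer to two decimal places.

42.99 wt%

Molar mass of Mn₃Al₂Si₃O₁₂ = 3·54.938 + 2·26.982 + 3·28.085 + 12·15.999 = 495.021 g/mol.
Each formula unit contains 3 Mn, equivalent to 3/1 = 3.0000 mol MnO.
M(MnO) = 1×54.938 + 1×15.999 = 70.937 g/mol.
Mass of MnO per formula unit = 3.0000 × 70.937 = 212.811 g.
MnO wt% = 212.811 / 495.021 × 100 = 42.99%.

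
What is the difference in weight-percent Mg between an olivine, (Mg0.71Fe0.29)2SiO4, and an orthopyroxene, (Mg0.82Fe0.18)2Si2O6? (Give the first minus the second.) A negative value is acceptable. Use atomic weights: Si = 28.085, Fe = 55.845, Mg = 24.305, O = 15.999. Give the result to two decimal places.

First mineral: 34.513 g Mg in 158.984 g formula = 21.71 wt% Mg.
Second mineral: 39.860 g Mg in 212.128 g formula = 18.79 wt% Mg.
21.71% − 18.79% gives a difference of 2.92 percentage points.

2.92 percentage points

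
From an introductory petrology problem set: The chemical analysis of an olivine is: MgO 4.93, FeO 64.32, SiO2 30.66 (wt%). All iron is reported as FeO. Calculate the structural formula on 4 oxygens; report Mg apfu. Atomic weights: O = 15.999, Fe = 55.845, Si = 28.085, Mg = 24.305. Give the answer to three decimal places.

0.240 Mg apfu

MgO (M=40.304): mol = 0.12232; Mg = 0.12232, O = 0.12232.
FeO (M=71.844): mol = 0.89527; Fe = 0.89527, O = 0.89527.
SiO2 (M=60.083): mol = 0.51029; Si = 0.51029, O = 1.02058.
ΣO = 2.03817; factor = 4/ΣO = 1.96254.
Mg apfu = 0.12232 × 1.96254 = 0.240.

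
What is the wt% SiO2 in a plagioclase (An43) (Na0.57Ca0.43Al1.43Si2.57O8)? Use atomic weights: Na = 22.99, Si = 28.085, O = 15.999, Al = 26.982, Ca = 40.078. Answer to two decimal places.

57.38 wt%

Molar mass of Na0.57Ca0.43Al1.43Si2.57O8 = 0.57×22.99 + 0.43×40.078 + 1.43×26.982 + 2.57×28.085 + 8×15.999 = 269.093 g/mol.
Each formula unit contains 2.57 Si, equivalent to 2.57/1 = 2.5700 mol SiO2.
M(SiO2) = 1×28.085 + 2×15.999 = 60.083 g/mol.
Mass of SiO2 per formula unit = 2.5700 × 60.083 = 154.413 g.
SiO2 wt% = 154.413 / 269.093 × 100 = 57.38%.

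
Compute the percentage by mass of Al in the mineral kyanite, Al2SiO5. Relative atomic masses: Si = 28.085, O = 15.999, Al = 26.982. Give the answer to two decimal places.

33.30 mass %

Formula mass = 2·26.982 + 1·28.085 + 5·15.999 = 162.044 g/mol, of which 53.964 g is Al.
So Al makes up 53.964/162.044 = 0.3330 of the mass, i.e. 33.30%.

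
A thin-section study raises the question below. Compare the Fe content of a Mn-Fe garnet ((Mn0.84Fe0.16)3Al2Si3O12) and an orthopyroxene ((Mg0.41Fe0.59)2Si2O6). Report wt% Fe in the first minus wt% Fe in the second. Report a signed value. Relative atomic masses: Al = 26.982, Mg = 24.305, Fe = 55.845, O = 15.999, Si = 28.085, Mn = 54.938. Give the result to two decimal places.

-22.28 percentage points

Fe in (Mn0.84Fe0.16)3Al2Si3O12: molar mass 495.456 g/mol; 0.48×55.845 = 26.806 g → 5.41 wt%.
Fe in (Mg0.41Fe0.59)2Si2O6: molar mass 237.991 g/mol; 1.18×55.845 = 65.897 g → 27.69 wt%.
Difference = 5.41 − 27.69 = -22.28 percentage points.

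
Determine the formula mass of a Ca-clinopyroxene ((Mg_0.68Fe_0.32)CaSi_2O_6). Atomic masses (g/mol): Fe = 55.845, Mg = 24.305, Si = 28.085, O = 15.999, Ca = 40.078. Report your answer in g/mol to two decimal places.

M = 0.68(24.305) + 0.32(55.845) + 1(40.078) + 2(28.085) + 6(15.999)

226.64 g/mol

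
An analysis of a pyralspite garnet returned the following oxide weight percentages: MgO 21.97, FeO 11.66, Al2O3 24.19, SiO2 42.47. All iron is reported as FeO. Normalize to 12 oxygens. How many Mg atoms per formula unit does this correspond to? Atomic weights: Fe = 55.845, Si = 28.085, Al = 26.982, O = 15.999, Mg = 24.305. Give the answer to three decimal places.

2.309 Mg apfu

MgO: 21.97/40.304 = 0.54511 mol → 0.54511 mol Mg, 0.54511 mol O.
FeO: 11.66/71.844 = 0.16230 mol → 0.16230 mol Fe, 0.16230 mol O.
Al2O3: 24.19/101.961 = 0.23725 mol → 0.47450 mol Al, 0.71175 mol O.
SiO2: 42.47/60.083 = 0.70686 mol → 0.70686 mol Si, 1.41372 mol O.
Total oxygen = 2.83288 mol. Normalization factor = 12/2.83288 = 4.23597.
Mg per 12 O = 0.54511 × 4.23597 = 2.309.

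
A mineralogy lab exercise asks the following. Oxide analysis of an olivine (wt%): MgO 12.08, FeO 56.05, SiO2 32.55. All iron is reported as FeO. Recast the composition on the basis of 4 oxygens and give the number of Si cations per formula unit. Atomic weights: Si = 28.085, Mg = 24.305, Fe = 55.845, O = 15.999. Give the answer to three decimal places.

MgO (M=40.304): mol = 0.29972; Mg = 0.29972, O = 0.29972.
FeO (M=71.844): mol = 0.78016; Fe = 0.78016, O = 0.78016.
SiO2 (M=60.083): mol = 0.54175; Si = 0.54175, O = 1.08350.
ΣO = 2.16338; factor = 4/ΣO = 1.84896.
Si apfu = 0.54175 × 1.84896 = 1.002.

1.002 Si apfu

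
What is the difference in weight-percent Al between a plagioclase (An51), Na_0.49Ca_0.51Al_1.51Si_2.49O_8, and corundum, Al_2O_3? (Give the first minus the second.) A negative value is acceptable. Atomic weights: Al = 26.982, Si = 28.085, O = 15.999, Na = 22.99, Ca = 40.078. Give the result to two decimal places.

-37.86 percentage points

Al in Na_0.49Ca_0.51Al_1.51Si_2.49O_8: molar mass 270.371 g/mol; 1.51×26.982 = 40.743 g → 15.07 wt%.
Al in Al_2O_3: molar mass 101.961 g/mol; 2×26.982 = 53.964 g → 52.93 wt%.
Difference = 15.07 − 52.93 = -37.86 percentage points.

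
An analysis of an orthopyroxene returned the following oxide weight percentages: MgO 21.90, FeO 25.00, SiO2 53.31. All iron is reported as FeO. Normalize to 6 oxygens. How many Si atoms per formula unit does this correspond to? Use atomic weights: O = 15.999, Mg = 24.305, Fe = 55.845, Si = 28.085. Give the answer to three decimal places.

21.90 wt% MgO ÷ 40.304 g/mol = 0.54337 mol, giving 0.54337 Mg and 0.54337 O.
25.00 wt% FeO ÷ 71.844 g/mol = 0.34798 mol, giving 0.34798 Fe and 0.34798 O.
53.31 wt% SiO2 ÷ 60.083 g/mol = 0.88727 mol, giving 0.88727 Si and 1.77454 O.
Oxygen sums to 2.66589; scaling by 6/2.66589 = 2.25066 puts the formula on 6 O.
Si: 0.88727 × 2.25066 = 1.997 atoms per formula unit.

1.997 Si apfu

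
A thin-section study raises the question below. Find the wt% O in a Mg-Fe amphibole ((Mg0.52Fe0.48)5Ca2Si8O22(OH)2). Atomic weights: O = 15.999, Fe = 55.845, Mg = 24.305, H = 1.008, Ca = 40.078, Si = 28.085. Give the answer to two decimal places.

43.24 wt%

M((Mg0.52Fe0.48)5Ca2Si8O22(OH)2) = 888.049 g/mol.
O contributes 24 × 15.999 = 383.976 g per mole.
383.976/888.049 = 0.4324 → 43.24%.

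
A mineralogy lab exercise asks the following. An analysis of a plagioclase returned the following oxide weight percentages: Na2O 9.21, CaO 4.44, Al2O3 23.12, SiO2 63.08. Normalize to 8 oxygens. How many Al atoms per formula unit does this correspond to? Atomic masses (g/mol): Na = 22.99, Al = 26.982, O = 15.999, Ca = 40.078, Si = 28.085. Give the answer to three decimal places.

Na2O: 9.21/61.979 = 0.14860 mol → 0.29720 mol Na, 0.14860 mol O.
CaO: 4.44/56.077 = 0.07918 mol → 0.07918 mol Ca, 0.07918 mol O.
Al2O3: 23.12/101.961 = 0.22675 mol → 0.45350 mol Al, 0.68025 mol O.
SiO2: 63.08/60.083 = 1.04988 mol → 1.04988 mol Si, 2.09976 mol O.
Total oxygen = 3.00779 mol. Normalization factor = 8/3.00779 = 2.65976.
Al per 8 O = 0.45350 × 2.65976 = 1.206.

1.206 Al apfu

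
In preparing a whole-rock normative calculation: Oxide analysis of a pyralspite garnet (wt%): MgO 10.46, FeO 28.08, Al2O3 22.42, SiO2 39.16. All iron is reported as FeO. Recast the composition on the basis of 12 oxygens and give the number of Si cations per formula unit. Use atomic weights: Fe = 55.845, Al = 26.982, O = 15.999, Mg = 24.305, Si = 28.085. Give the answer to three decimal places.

2.993 Si apfu

MgO (M=40.304): mol = 0.25953; Mg = 0.25953, O = 0.25953.
FeO (M=71.844): mol = 0.39085; Fe = 0.39085, O = 0.39085.
Al2O3 (M=101.961): mol = 0.21989; Al = 0.43978, O = 0.65967.
SiO2 (M=60.083): mol = 0.65177; Si = 0.65177, O = 1.30354.
ΣO = 2.61359; factor = 12/ΣO = 4.59139.
Si apfu = 0.65177 × 4.59139 = 2.993.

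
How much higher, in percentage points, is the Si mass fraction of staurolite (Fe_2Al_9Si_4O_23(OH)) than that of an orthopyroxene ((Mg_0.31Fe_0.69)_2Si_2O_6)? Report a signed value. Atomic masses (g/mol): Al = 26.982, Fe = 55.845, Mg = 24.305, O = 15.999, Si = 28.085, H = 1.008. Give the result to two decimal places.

First mineral: 112.340 g Si in 851.852 g formula = 13.19 wt% Si.
Second mineral: 56.170 g Si in 244.299 g formula = 22.99 wt% Si.
13.19% − 22.99% gives a difference of -9.80 percentage points.

-9.80 percentage points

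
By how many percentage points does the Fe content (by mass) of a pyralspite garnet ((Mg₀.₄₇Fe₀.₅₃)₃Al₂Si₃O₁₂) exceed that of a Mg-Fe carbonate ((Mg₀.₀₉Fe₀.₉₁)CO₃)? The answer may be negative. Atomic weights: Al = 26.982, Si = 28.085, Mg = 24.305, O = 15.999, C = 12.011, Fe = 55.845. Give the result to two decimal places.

-25.38 percentage points

First mineral: 88.794 g Fe in 453.271 g formula = 19.59 wt% Fe.
Second mineral: 50.819 g Fe in 113.014 g formula = 44.97 wt% Fe.
19.59% − 44.97% gives a difference of -25.38 percentage points.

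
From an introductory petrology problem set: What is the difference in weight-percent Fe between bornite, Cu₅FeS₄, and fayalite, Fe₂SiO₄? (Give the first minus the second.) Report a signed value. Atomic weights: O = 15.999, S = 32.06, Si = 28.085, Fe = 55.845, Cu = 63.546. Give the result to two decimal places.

-43.68 percentage points

M(Cu₅FeS₄) = 501.815 g/mol, so wt% Fe = 55.845/501.815 × 100 = 11.13%.
M(Fe₂SiO₄) = 203.771 g/mol, so wt% Fe = 111.690/203.771 × 100 = 54.81%.
11.13 − 54.81 = -43.68 pp.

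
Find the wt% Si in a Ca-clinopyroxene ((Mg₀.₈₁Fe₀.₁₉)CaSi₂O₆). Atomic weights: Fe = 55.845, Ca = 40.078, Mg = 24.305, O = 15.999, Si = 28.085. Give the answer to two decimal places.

Molar mass of (Mg₀.₈₁Fe₀.₁₉)CaSi₂O₆: 0.81·24.305 + 0.19·55.845 + 1·40.078 + 2·28.085 + 6·15.999 = 222.540 g/mol.
Mass of Si per formula unit: 2 × 28.085 = 56.170 g.
Weight fraction Si = 56.170 / 222.540 = 0.2524.

25.24 weight percent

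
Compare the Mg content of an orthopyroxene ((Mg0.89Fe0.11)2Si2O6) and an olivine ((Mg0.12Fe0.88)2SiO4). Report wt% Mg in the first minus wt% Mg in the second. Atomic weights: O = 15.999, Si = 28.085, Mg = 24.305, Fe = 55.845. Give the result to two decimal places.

17.86 percentage points

M((Mg0.89Fe0.11)2Si2O6) = 207.713 g/mol, so wt% Mg = 43.263/207.713 × 100 = 20.83%.
M((Mg0.12Fe0.88)2SiO4) = 196.201 g/mol, so wt% Mg = 5.833/196.201 × 100 = 2.97%.
20.83 − 2.97 = 17.86 pp.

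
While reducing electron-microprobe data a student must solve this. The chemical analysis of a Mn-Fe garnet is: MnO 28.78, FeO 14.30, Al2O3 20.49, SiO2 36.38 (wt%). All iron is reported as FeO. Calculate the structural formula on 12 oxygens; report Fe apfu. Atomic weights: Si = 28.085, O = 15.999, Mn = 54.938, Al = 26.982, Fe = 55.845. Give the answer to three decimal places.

MnO (M=70.937): mol = 0.40571; Mn = 0.40571, O = 0.40571.
FeO (M=71.844): mol = 0.19904; Fe = 0.19904, O = 0.19904.
Al2O3 (M=101.961): mol = 0.20096; Al = 0.40192, O = 0.60288.
SiO2 (M=60.083): mol = 0.60550; Si = 0.60550, O = 1.21100.
ΣO = 2.41863; factor = 12/ΣO = 4.96149.
Fe apfu = 0.19904 × 4.96149 = 0.988.

0.988 Fe apfu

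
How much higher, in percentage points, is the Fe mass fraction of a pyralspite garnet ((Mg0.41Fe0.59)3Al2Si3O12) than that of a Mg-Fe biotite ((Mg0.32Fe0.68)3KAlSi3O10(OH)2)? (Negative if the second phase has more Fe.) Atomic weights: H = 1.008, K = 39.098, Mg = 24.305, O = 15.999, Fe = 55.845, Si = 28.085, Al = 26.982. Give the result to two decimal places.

-2.12 percentage points

First mineral: 98.846 g Fe in 458.948 g formula = 21.54 wt% Fe.
Second mineral: 113.924 g Fe in 481.596 g formula = 23.66 wt% Fe.
21.54% − 23.66% gives a difference of -2.12 percentage points.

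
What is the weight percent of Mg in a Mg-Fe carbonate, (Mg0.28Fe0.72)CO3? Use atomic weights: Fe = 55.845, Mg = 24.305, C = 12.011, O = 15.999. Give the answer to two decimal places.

Molar mass of (Mg0.28Fe0.72)CO3: 0.28·24.305 + 0.72·55.845 + 1·12.011 + 3·15.999 = 107.022 g/mol.
Mass of Mg per formula unit: 0.28 × 24.305 = 6.805 g.
Weight fraction Mg = 6.805 / 107.022 = 0.0636.

6.36 mass %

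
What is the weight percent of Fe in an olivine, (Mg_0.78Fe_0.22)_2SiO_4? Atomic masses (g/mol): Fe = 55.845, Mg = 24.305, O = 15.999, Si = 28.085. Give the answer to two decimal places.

15.90 wt%

Formula mass = 1.56×24.305 + 0.44×55.845 + 1×28.085 + 4×15.999 = 154.569 g/mol, of which 24.572 g is Fe.
So Fe makes up 24.572/154.569 = 0.1590 of the mass, i.e. 15.90%.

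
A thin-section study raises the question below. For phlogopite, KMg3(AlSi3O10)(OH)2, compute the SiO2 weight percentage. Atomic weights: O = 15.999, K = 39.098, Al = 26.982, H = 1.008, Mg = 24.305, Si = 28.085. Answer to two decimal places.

43.20 wt%

Molar mass of KMg3(AlSi3O10)(OH)2 = 1*39.098 + 3*24.305 + 1*26.982 + 3*28.085 + 12*15.999 + 2*1.008 = 417.254 g/mol.
Each formula unit contains 3 Si, equivalent to 3/1 = 3.0000 mol SiO2.
M(SiO2) = 1×28.085 + 2×15.999 = 60.083 g/mol.
Mass of SiO2 per formula unit = 3.0000 × 60.083 = 180.249 g.
SiO2 wt% = 180.249 / 417.254 × 100 = 43.20%.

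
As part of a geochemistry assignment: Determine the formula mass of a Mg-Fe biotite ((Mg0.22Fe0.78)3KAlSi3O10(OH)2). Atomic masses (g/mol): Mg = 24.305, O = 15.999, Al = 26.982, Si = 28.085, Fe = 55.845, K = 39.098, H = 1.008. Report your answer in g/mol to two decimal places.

Mg: 0.66 × 24.305 = 16.0413
Fe: 2.34 × 55.845 = 130.6773
K: 1 × 39.098 = 39.0980
Al: 1 × 26.982 = 26.9820
Si: 3 × 28.085 = 84.2550
O: 12 × 15.999 = 191.9880
H: 2 × 1.008 = 2.0160
Summing the contributions gives the formula mass.

491.06 g/mol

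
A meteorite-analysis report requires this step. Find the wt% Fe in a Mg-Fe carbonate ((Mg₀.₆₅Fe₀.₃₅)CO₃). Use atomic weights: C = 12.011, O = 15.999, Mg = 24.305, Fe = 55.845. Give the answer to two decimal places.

20.50 wt%

Formula mass = 0.65×24.305 + 0.35×55.845 + 1×12.011 + 3×15.999 = 95.352 g/mol, of which 19.546 g is Fe.
So Fe makes up 19.546/95.352 = 0.2050 of the mass, i.e. 20.50%.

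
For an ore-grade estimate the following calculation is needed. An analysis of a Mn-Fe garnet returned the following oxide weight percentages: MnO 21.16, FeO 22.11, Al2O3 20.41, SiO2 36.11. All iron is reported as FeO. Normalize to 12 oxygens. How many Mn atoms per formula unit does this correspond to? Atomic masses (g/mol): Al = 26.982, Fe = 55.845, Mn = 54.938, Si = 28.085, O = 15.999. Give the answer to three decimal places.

21.16 wt% MnO ÷ 70.937 g/mol = 0.29829 mol, giving 0.29829 Mn and 0.29829 O.
22.11 wt% FeO ÷ 71.844 g/mol = 0.30775 mol, giving 0.30775 Fe and 0.30775 O.
20.41 wt% Al2O3 ÷ 101.961 g/mol = 0.20017 mol, giving 0.40034 Al and 0.60051 O.
36.11 wt% SiO2 ÷ 60.083 g/mol = 0.60100 mol, giving 0.60100 Si and 1.20200 O.
Oxygen sums to 2.40855; scaling by 12/2.40855 = 4.98225 puts the formula on 12 O.
Mn: 0.29829 × 4.98225 = 1.486 atoms per formula unit.

1.486 Mn apfu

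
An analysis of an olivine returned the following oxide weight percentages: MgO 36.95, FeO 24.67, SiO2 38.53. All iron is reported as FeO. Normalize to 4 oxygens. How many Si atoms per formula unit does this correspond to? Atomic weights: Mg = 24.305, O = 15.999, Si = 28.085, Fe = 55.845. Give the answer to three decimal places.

MgO (M=40.304): mol = 0.91678; Mg = 0.91678, O = 0.91678.
FeO (M=71.844): mol = 0.34338; Fe = 0.34338, O = 0.34338.
SiO2 (M=60.083): mol = 0.64128; Si = 0.64128, O = 1.28256.
ΣO = 2.54272; factor = 4/ΣO = 1.57312.
Si apfu = 0.64128 × 1.57312 = 1.009.

1.009 Si apfu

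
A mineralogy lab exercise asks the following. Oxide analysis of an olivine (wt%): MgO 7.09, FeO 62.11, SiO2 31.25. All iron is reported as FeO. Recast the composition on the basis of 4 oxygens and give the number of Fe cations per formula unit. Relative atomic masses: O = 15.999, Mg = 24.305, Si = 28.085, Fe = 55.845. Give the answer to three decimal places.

1.662 Fe apfu

MgO (M=40.304): mol = 0.17591; Mg = 0.17591, O = 0.17591.
FeO (M=71.844): mol = 0.86451; Fe = 0.86451, O = 0.86451.
SiO2 (M=60.083): mol = 0.52011; Si = 0.52011, O = 1.04022.
ΣO = 2.08064; factor = 4/ΣO = 1.92249.
Fe apfu = 0.86451 × 1.92249 = 1.662.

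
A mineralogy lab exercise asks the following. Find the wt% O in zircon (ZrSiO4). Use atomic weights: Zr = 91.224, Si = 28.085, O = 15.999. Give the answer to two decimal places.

Molar mass of ZrSiO4: 1·91.224 + 1·28.085 + 4·15.999 = 183.305 g/mol.
Mass of O per formula unit: 4 × 15.999 = 63.996 g.
Weight fraction O = 63.996 / 183.305 = 0.3491.

34.91 weight percent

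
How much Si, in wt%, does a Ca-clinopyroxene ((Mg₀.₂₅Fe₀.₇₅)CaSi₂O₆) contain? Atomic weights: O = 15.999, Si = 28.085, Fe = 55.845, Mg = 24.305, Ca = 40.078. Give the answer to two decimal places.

M((Mg₀.₂₅Fe₀.₇₅)CaSi₂O₆) = 240.202 g/mol.
Si contributes 2 × 28.085 = 56.170 g per mole.
56.170/240.202 = 0.2338 → 23.38%.

23.38 wt%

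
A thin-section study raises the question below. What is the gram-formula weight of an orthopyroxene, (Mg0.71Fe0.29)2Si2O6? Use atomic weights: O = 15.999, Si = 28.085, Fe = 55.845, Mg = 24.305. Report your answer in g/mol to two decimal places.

219.07 g/mol

M = 1.42·24.305 + 0.58·55.845 + 2·28.085 + 6·15.999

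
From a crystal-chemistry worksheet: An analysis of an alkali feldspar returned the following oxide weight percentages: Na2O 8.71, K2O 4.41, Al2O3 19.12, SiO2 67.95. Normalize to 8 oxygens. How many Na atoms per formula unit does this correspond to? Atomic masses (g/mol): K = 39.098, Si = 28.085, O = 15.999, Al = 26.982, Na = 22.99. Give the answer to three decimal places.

0.747 Na apfu

Na2O (M=61.979): mol = 0.14053; Na = 0.28106, O = 0.14053.
K2O (M=94.195): mol = 0.04682; K = 0.09364, O = 0.04682.
Al2O3 (M=101.961): mol = 0.18752; Al = 0.37504, O = 0.56256.
SiO2 (M=60.083): mol = 1.13094; Si = 1.13094, O = 2.26188.
ΣO = 3.01179; factor = 8/ΣO = 2.65623.
Na apfu = 0.28106 × 2.65623 = 0.747.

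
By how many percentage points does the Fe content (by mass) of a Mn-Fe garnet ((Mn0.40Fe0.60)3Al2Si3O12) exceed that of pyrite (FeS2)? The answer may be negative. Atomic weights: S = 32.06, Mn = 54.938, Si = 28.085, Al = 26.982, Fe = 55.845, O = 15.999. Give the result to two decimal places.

Fe in (Mn0.40Fe0.60)3Al2Si3O12: molar mass 496.654 g/mol; 1.80×55.845 = 100.521 g → 20.24 wt%.
Fe in FeS2: molar mass 119.965 g/mol; 1×55.845 = 55.845 g → 46.55 wt%.
Difference = 20.24 − 46.55 = -26.31 percentage points.

-26.31 percentage points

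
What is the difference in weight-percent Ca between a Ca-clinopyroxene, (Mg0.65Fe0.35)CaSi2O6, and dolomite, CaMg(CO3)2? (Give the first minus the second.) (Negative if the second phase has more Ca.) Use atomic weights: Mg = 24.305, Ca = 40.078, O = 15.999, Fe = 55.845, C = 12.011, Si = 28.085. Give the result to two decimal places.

Ca in (Mg0.65Fe0.35)CaSi2O6: molar mass 227.586 g/mol; 1×40.078 = 40.078 g → 17.61 wt%.
Ca in CaMg(CO3)2: molar mass 184.399 g/mol; 1×40.078 = 40.078 g → 21.73 wt%.
Difference = 17.61 − 21.73 = -4.12 percentage points.

-4.12 percentage points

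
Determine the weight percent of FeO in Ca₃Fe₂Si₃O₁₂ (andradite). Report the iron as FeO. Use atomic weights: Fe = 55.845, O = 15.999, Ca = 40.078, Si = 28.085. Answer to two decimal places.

28.28 wt%

Formula mass = 508.167 g/mol.
2 Fe → 2.0000 mol FeO per formula unit; M(FeO) = 71.844, so FeO mass = 143.688 g.
143.688/508.167 × 100 = 28.28 wt%.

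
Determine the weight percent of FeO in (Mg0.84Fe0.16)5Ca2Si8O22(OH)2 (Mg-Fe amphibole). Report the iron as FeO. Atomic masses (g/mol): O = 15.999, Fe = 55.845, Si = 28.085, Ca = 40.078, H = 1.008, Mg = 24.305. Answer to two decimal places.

6.86 wt%

M((Mg0.84Fe0.16)5Ca2Si8O22(OH)2) = 837.585 g/mol; M(FeO) = 71.844 g/mol.
Moles FeO per formula unit = 0.80 Fe ÷ 1 = 0.8000.
FeO fraction = (0.8000 × 71.844) / 837.585 = 57.475/837.585 = 0.0686.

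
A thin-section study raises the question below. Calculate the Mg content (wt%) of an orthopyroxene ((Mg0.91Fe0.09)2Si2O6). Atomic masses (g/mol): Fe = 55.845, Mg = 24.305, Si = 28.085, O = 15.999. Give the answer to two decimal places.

M((Mg0.91Fe0.09)2Si2O6) = 206.451 g/mol.
Mg contributes 1.82 × 24.305 = 44.235 g per mole.
44.235/206.451 = 0.2143 → 21.43%.

21.43 wt%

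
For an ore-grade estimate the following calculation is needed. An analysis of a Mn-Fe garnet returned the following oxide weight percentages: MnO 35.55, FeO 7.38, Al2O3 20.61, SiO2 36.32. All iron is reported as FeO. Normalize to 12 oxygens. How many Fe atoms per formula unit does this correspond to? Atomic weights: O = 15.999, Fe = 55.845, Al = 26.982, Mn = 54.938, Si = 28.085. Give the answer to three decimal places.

MnO: 35.55/70.937 = 0.50115 mol → 0.50115 mol Mn, 0.50115 mol O.
FeO: 7.38/71.844 = 0.10272 mol → 0.10272 mol Fe, 0.10272 mol O.
Al2O3: 20.61/101.961 = 0.20214 mol → 0.40428 mol Al, 0.60642 mol O.
SiO2: 36.32/60.083 = 0.60450 mol → 0.60450 mol Si, 1.20900 mol O.
Total oxygen = 2.41929 mol. Normalization factor = 12/2.41929 = 4.96013.
Fe per 12 O = 0.10272 × 4.96013 = 0.510.

0.510 Fe apfu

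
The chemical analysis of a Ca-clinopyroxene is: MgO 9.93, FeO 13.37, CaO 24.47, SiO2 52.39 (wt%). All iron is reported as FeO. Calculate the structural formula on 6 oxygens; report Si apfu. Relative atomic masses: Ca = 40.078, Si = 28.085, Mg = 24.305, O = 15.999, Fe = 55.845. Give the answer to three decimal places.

9.93 wt% MgO ÷ 40.304 g/mol = 0.24638 mol, giving 0.24638 Mg and 0.24638 O.
13.37 wt% FeO ÷ 71.844 g/mol = 0.18610 mol, giving 0.18610 Fe and 0.18610 O.
24.47 wt% CaO ÷ 56.077 g/mol = 0.43636 mol, giving 0.43636 Ca and 0.43636 O.
52.39 wt% SiO2 ÷ 60.083 g/mol = 0.87196 mol, giving 0.87196 Si and 1.74392 O.
Oxygen sums to 2.61276; scaling by 6/2.61276 = 2.29642 puts the formula on 6 O.
Si: 0.87196 × 2.29642 = 2.002 atoms per formula unit.

2.002 Si apfu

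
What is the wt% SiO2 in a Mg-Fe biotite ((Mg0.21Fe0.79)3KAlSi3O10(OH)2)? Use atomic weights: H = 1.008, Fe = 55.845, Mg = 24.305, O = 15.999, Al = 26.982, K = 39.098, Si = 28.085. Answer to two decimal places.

Formula mass = 492.004 g/mol.
3 Si → 3.0000 mol SiO2 per formula unit; M(SiO2) = 60.083, so SiO2 mass = 180.249 g.
180.249/492.004 × 100 = 36.64 wt%.

36.64 wt%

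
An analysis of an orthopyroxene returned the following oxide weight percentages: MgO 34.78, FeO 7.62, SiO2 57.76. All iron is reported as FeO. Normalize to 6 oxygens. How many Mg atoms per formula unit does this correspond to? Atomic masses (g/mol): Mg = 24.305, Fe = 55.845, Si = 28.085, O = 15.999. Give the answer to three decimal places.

1.791 Mg apfu

34.78 wt% MgO ÷ 40.304 g/mol = 0.86294 mol, giving 0.86294 Mg and 0.86294 O.
7.62 wt% FeO ÷ 71.844 g/mol = 0.10606 mol, giving 0.10606 Fe and 0.10606 O.
57.76 wt% SiO2 ÷ 60.083 g/mol = 0.96134 mol, giving 0.96134 Si and 1.92268 O.
Oxygen sums to 2.89168; scaling by 6/2.89168 = 2.07492 puts the formula on 6 O.
Mg: 0.86294 × 2.07492 = 1.791 atoms per formula unit.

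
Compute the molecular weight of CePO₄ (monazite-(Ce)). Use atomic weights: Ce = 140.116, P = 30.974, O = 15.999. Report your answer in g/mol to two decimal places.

M = 1×140.116 + 1×30.974 + 4×15.999

235.09 g/mol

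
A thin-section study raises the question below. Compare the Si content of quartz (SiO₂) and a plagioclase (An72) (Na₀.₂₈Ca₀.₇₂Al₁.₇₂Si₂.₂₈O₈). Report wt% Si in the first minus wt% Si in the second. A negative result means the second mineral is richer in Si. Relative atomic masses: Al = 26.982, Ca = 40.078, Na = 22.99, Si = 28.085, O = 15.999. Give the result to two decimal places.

M(SiO₂) = 60.083 g/mol, so wt% Si = 28.085/60.083 × 100 = 46.74%.
M(Na₀.₂₈Ca₀.₇₂Al₁.₇₂Si₂.₂₈O₈) = 273.728 g/mol, so wt% Si = 64.034/273.728 × 100 = 23.39%.
46.74 − 23.39 = 23.35 pp.

23.35 percentage points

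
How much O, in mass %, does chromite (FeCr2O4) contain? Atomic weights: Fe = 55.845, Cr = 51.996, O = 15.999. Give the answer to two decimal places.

28.59 mass %

M(FeCr2O4) = 223.833 g/mol.
O contributes 4 × 15.999 = 63.996 g per mole.
63.996/223.833 = 0.2859 → 28.59%.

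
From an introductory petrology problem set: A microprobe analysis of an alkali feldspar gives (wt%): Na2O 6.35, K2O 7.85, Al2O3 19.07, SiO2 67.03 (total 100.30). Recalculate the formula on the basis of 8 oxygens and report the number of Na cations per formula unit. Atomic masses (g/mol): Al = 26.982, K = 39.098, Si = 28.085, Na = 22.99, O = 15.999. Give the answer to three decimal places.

0.550 Na apfu

Na2O (M=61.979): mol = 0.10245; Na = 0.20490, O = 0.10245.
K2O (M=94.195): mol = 0.08334; K = 0.16668, O = 0.08334.
Al2O3 (M=101.961): mol = 0.18703; Al = 0.37406, O = 0.56109.
SiO2 (M=60.083): mol = 1.11562; Si = 1.11562, O = 2.23124.
ΣO = 2.97812; factor = 8/ΣO = 2.68626.
Na apfu = 0.20490 × 2.68626 = 0.550.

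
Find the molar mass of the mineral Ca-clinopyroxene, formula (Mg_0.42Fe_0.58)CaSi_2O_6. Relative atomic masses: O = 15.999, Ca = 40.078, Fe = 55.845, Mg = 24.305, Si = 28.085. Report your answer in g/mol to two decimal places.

Mg: 0.42 × 24.305 = 10.2081
Fe: 0.58 × 55.845 = 32.3901
Ca: 1 × 40.078 = 40.0780
Si: 2 × 28.085 = 56.1700
O: 6 × 15.999 = 95.9940
Summing the contributions gives the formula mass.

234.84 g/mol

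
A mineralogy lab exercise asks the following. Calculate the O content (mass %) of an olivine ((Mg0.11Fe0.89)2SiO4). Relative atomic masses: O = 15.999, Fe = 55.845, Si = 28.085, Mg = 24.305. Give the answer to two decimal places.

M((Mg0.11Fe0.89)2SiO4) = 196.832 g/mol.
O contributes 4 × 15.999 = 63.996 g per mole.
63.996/196.832 = 0.3251 → 32.51%.

32.51 mass %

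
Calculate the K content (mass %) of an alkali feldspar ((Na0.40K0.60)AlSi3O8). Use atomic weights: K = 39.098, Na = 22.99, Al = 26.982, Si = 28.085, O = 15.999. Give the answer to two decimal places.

Molar mass of (Na0.40K0.60)AlSi3O8: 0.40*22.99 + 0.60*39.098 + 1*26.982 + 3*28.085 + 8*15.999 = 271.884 g/mol.
Mass of K per formula unit: 0.60 × 39.098 = 23.459 g.
Weight fraction K = 23.459 / 271.884 = 0.0863.

8.63 mass %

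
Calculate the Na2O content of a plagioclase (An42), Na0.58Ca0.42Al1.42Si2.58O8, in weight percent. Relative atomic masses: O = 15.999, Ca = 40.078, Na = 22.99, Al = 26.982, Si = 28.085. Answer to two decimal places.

Molar mass of Na0.58Ca0.42Al1.42Si2.58O8 = 0.58×22.99 + 0.42×40.078 + 1.42×26.982 + 2.58×28.085 + 8×15.999 = 268.933 g/mol.
Each formula unit contains 0.58 Na, equivalent to 0.58/2 = 0.2900 mol Na2O.
M(Na2O) = 2×22.99 + 1×15.999 = 61.979 g/mol.
Mass of Na2O per formula unit = 0.2900 × 61.979 = 17.974 g.
Na2O wt% = 17.974 / 268.933 × 100 = 6.68%.

6.68 wt%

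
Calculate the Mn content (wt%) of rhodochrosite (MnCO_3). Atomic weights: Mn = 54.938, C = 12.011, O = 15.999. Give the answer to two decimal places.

Formula mass = 1·54.938 + 1·12.011 + 3·15.999 = 114.946 g/mol, of which 54.938 g is Mn.
So Mn makes up 54.938/114.946 = 0.4779 of the mass, i.e. 47.79%.

47.79 wt%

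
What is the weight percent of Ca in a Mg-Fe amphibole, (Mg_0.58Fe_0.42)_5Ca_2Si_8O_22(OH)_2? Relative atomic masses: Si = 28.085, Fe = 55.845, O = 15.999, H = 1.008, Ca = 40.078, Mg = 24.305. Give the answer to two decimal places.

9.12 wt%

M((Mg_0.58Fe_0.42)_5Ca_2Si_8O_22(OH)_2) = 878.587 g/mol.
Ca contributes 2 × 40.078 = 80.156 g per mole.
80.156/878.587 = 0.0912 → 9.12%.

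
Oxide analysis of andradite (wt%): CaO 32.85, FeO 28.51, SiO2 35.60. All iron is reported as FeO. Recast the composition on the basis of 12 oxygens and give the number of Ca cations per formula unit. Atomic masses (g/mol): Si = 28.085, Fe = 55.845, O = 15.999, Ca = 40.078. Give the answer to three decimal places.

3.243 Ca apfu

32.85 wt% CaO ÷ 56.077 g/mol = 0.58580 mol, giving 0.58580 Ca and 0.58580 O.
28.51 wt% FeO ÷ 71.844 g/mol = 0.39683 mol, giving 0.39683 Fe and 0.39683 O.
35.60 wt% SiO2 ÷ 60.083 g/mol = 0.59251 mol, giving 0.59251 Si and 1.18502 O.
Oxygen sums to 2.16765; scaling by 12/2.16765 = 5.53595 puts the formula on 12 O.
Ca: 0.58580 × 5.53595 = 3.243 atoms per formula unit.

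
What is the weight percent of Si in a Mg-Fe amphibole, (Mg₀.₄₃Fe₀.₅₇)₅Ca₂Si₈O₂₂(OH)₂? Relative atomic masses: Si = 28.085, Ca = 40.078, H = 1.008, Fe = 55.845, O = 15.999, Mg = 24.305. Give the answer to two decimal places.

24.90 weight percent

Molar mass of (Mg₀.₄₃Fe₀.₅₇)₅Ca₂Si₈O₂₂(OH)₂: 2.15·24.305 + 2.85·55.845 + 2·40.078 + 8·28.085 + 24·15.999 + 2·1.008 = 902.242 g/mol.
Mass of Si per formula unit: 8 × 28.085 = 224.680 g.
Weight fraction Si = 224.680 / 902.242 = 0.2490.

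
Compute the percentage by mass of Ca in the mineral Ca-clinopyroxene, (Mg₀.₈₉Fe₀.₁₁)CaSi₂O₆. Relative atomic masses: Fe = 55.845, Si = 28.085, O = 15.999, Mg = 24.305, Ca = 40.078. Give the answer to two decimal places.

Formula mass = 0.89×24.305 + 0.11×55.845 + 1×40.078 + 2×28.085 + 6×15.999 = 220.016 g/mol, of which 40.078 g is Ca.
So Ca makes up 40.078/220.016 = 0.1822 of the mass, i.e. 18.22%.

18.22 mass %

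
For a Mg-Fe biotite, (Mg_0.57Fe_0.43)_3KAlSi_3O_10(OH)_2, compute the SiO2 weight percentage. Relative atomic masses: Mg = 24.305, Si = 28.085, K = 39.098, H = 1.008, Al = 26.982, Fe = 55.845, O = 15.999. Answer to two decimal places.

39.36 wt%

M((Mg_0.57Fe_0.43)_3KAlSi_3O_10(OH)_2) = 457.941 g/mol; M(SiO2) = 60.083 g/mol.
Moles SiO2 per formula unit = 3 Si ÷ 1 = 3.0000.
SiO2 fraction = (3.0000 × 60.083) / 457.941 = 180.249/457.941 = 0.3936.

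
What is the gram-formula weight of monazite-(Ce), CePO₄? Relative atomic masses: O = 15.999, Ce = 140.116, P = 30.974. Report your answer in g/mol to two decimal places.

M = 1(140.116) + 1(30.974) + 4(15.999)

235.09 g/mol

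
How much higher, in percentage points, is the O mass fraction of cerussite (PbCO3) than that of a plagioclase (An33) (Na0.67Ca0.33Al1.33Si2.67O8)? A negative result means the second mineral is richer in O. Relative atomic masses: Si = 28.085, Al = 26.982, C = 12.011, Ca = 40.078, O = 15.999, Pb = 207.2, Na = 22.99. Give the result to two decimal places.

-29.89 percentage points

M(PbCO3) = 267.208 g/mol, so wt% O = 47.997/267.208 × 100 = 17.96%.
M(Na0.67Ca0.33Al1.33Si2.67O8) = 267.494 g/mol, so wt% O = 127.992/267.494 × 100 = 47.85%.
17.96 − 47.85 = -29.89 pp.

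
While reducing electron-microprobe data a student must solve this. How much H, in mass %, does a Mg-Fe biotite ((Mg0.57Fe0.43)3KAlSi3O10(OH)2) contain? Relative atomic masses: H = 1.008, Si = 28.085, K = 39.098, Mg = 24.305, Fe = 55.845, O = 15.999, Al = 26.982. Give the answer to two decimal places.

M((Mg0.57Fe0.43)3KAlSi3O10(OH)2) = 457.941 g/mol.
H contributes 2 × 1.008 = 2.016 g per mole.
2.016/457.941 = 0.0044 → 0.44%.

0.44 mass %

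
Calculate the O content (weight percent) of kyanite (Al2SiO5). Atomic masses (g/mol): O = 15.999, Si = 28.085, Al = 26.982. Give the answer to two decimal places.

49.37 weight percent

M(Al2SiO5) = 162.044 g/mol.
O contributes 5 × 15.999 = 79.995 g per mole.
79.995/162.044 = 0.4937 → 49.37%.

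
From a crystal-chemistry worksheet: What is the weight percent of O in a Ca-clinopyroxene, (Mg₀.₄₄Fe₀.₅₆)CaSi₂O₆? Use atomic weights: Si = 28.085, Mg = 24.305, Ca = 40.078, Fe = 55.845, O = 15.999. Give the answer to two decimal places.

40.99 mass %

M((Mg₀.₄₄Fe₀.₅₆)CaSi₂O₆) = 234.209 g/mol.
O contributes 6 × 15.999 = 95.994 g per mole.
95.994/234.209 = 0.4099 → 40.99%.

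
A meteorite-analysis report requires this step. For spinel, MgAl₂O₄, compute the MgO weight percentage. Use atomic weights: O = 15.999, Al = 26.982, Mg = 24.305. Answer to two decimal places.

28.33 wt%

Formula mass = 142.265 g/mol.
1 Mg → 1.0000 mol MgO per formula unit; M(MgO) = 40.304, so MgO mass = 40.304 g.
40.304/142.265 × 100 = 28.33 wt%.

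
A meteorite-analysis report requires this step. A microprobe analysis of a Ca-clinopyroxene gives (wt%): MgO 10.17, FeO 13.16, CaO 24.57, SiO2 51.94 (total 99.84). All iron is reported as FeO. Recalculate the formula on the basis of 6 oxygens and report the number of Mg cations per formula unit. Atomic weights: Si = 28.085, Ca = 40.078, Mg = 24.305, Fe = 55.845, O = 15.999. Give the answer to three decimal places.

0.582 Mg apfu

10.17 wt% MgO ÷ 40.304 g/mol = 0.25233 mol, giving 0.25233 Mg and 0.25233 O.
13.16 wt% FeO ÷ 71.844 g/mol = 0.18317 mol, giving 0.18317 Fe and 0.18317 O.
24.57 wt% CaO ÷ 56.077 g/mol = 0.43815 mol, giving 0.43815 Ca and 0.43815 O.
51.94 wt% SiO2 ÷ 60.083 g/mol = 0.86447 mol, giving 0.86447 Si and 1.72894 O.
Oxygen sums to 2.60259; scaling by 6/2.60259 = 2.30540 puts the formula on 6 O.
Mg: 0.25233 × 2.30540 = 0.582 atoms per formula unit.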